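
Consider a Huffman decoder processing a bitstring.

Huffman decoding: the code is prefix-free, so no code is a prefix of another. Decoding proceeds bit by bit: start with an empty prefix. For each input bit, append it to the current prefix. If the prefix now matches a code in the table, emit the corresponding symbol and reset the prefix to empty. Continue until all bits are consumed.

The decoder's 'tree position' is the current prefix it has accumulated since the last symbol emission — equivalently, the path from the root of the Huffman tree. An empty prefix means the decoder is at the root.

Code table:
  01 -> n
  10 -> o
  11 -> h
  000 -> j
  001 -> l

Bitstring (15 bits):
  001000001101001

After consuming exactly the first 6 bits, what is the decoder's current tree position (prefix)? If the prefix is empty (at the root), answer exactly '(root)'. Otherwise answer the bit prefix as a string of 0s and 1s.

Bit 0: prefix='0' (no match yet)
Bit 1: prefix='00' (no match yet)
Bit 2: prefix='001' -> emit 'l', reset
Bit 3: prefix='0' (no match yet)
Bit 4: prefix='00' (no match yet)
Bit 5: prefix='000' -> emit 'j', reset

Answer: (root)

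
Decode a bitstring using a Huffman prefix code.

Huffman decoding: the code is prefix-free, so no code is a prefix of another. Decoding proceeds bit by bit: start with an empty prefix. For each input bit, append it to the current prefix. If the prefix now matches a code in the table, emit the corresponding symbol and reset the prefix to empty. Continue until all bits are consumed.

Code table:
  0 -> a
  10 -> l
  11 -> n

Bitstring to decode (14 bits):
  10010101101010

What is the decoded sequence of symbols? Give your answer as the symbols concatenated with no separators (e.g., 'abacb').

Answer: lallnall

Derivation:
Bit 0: prefix='1' (no match yet)
Bit 1: prefix='10' -> emit 'l', reset
Bit 2: prefix='0' -> emit 'a', reset
Bit 3: prefix='1' (no match yet)
Bit 4: prefix='10' -> emit 'l', reset
Bit 5: prefix='1' (no match yet)
Bit 6: prefix='10' -> emit 'l', reset
Bit 7: prefix='1' (no match yet)
Bit 8: prefix='11' -> emit 'n', reset
Bit 9: prefix='0' -> emit 'a', reset
Bit 10: prefix='1' (no match yet)
Bit 11: prefix='10' -> emit 'l', reset
Bit 12: prefix='1' (no match yet)
Bit 13: prefix='10' -> emit 'l', reset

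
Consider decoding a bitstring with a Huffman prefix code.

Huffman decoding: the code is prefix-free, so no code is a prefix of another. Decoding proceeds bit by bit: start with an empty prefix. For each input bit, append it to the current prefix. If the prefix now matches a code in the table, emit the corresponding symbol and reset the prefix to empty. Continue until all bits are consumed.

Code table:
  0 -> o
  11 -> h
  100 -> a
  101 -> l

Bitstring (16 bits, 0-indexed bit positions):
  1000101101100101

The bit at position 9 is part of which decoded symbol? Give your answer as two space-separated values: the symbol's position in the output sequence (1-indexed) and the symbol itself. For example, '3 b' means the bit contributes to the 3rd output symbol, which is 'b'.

Bit 0: prefix='1' (no match yet)
Bit 1: prefix='10' (no match yet)
Bit 2: prefix='100' -> emit 'a', reset
Bit 3: prefix='0' -> emit 'o', reset
Bit 4: prefix='1' (no match yet)
Bit 5: prefix='10' (no match yet)
Bit 6: prefix='101' -> emit 'l', reset
Bit 7: prefix='1' (no match yet)
Bit 8: prefix='10' (no match yet)
Bit 9: prefix='101' -> emit 'l', reset
Bit 10: prefix='1' (no match yet)
Bit 11: prefix='10' (no match yet)
Bit 12: prefix='100' -> emit 'a', reset
Bit 13: prefix='1' (no match yet)

Answer: 4 l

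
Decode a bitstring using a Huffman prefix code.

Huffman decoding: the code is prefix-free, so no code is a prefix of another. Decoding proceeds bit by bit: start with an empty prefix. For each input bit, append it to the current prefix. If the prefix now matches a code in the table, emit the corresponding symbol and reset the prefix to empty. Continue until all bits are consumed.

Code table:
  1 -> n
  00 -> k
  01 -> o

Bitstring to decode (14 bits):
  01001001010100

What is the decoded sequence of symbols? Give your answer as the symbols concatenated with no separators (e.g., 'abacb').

Bit 0: prefix='0' (no match yet)
Bit 1: prefix='01' -> emit 'o', reset
Bit 2: prefix='0' (no match yet)
Bit 3: prefix='00' -> emit 'k', reset
Bit 4: prefix='1' -> emit 'n', reset
Bit 5: prefix='0' (no match yet)
Bit 6: prefix='00' -> emit 'k', reset
Bit 7: prefix='1' -> emit 'n', reset
Bit 8: prefix='0' (no match yet)
Bit 9: prefix='01' -> emit 'o', reset
Bit 10: prefix='0' (no match yet)
Bit 11: prefix='01' -> emit 'o', reset
Bit 12: prefix='0' (no match yet)
Bit 13: prefix='00' -> emit 'k', reset

Answer: oknknook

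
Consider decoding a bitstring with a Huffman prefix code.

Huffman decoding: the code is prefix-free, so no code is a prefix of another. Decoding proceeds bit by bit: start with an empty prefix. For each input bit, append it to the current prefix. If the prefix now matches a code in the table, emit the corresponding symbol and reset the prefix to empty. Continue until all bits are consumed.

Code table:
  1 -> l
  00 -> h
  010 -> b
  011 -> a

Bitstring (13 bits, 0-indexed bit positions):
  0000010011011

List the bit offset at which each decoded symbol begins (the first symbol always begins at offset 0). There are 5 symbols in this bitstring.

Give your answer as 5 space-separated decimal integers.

Answer: 0 2 4 7 10

Derivation:
Bit 0: prefix='0' (no match yet)
Bit 1: prefix='00' -> emit 'h', reset
Bit 2: prefix='0' (no match yet)
Bit 3: prefix='00' -> emit 'h', reset
Bit 4: prefix='0' (no match yet)
Bit 5: prefix='01' (no match yet)
Bit 6: prefix='010' -> emit 'b', reset
Bit 7: prefix='0' (no match yet)
Bit 8: prefix='01' (no match yet)
Bit 9: prefix='011' -> emit 'a', reset
Bit 10: prefix='0' (no match yet)
Bit 11: prefix='01' (no match yet)
Bit 12: prefix='011' -> emit 'a', reset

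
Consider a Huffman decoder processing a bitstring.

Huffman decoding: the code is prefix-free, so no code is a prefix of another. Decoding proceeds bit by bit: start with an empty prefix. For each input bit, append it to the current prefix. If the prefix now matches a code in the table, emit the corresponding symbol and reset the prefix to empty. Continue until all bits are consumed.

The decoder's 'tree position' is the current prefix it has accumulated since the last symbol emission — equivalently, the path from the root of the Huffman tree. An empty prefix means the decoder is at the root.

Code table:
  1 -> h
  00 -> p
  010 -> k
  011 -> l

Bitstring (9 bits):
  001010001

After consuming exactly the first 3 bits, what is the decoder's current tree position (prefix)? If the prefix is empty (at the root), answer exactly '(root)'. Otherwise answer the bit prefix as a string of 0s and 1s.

Bit 0: prefix='0' (no match yet)
Bit 1: prefix='00' -> emit 'p', reset
Bit 2: prefix='1' -> emit 'h', reset

Answer: (root)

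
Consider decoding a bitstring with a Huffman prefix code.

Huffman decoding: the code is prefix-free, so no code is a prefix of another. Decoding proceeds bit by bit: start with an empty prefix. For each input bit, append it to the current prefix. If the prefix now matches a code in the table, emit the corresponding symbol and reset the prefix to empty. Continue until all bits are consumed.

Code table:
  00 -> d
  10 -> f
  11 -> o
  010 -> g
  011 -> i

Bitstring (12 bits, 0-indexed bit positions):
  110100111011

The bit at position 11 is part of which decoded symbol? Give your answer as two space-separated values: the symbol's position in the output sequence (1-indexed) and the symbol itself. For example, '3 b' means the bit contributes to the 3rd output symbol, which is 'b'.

Answer: 5 o

Derivation:
Bit 0: prefix='1' (no match yet)
Bit 1: prefix='11' -> emit 'o', reset
Bit 2: prefix='0' (no match yet)
Bit 3: prefix='01' (no match yet)
Bit 4: prefix='010' -> emit 'g', reset
Bit 5: prefix='0' (no match yet)
Bit 6: prefix='01' (no match yet)
Bit 7: prefix='011' -> emit 'i', reset
Bit 8: prefix='1' (no match yet)
Bit 9: prefix='10' -> emit 'f', reset
Bit 10: prefix='1' (no match yet)
Bit 11: prefix='11' -> emit 'o', reset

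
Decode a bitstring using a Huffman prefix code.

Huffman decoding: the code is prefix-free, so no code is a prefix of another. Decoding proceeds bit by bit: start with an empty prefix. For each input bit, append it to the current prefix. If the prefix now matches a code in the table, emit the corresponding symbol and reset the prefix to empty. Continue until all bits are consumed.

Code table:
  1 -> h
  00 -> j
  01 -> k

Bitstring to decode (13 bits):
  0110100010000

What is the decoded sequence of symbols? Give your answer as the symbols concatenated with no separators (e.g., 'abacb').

Answer: khkjkjj

Derivation:
Bit 0: prefix='0' (no match yet)
Bit 1: prefix='01' -> emit 'k', reset
Bit 2: prefix='1' -> emit 'h', reset
Bit 3: prefix='0' (no match yet)
Bit 4: prefix='01' -> emit 'k', reset
Bit 5: prefix='0' (no match yet)
Bit 6: prefix='00' -> emit 'j', reset
Bit 7: prefix='0' (no match yet)
Bit 8: prefix='01' -> emit 'k', reset
Bit 9: prefix='0' (no match yet)
Bit 10: prefix='00' -> emit 'j', reset
Bit 11: prefix='0' (no match yet)
Bit 12: prefix='00' -> emit 'j', reset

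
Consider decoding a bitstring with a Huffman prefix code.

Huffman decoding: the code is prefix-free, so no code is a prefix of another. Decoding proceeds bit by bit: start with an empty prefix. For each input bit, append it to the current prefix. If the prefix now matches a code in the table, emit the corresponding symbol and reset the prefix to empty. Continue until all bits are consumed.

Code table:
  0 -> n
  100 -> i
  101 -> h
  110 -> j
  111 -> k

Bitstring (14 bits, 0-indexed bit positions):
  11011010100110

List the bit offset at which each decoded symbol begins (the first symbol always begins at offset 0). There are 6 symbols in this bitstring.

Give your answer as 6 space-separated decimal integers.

Bit 0: prefix='1' (no match yet)
Bit 1: prefix='11' (no match yet)
Bit 2: prefix='110' -> emit 'j', reset
Bit 3: prefix='1' (no match yet)
Bit 4: prefix='11' (no match yet)
Bit 5: prefix='110' -> emit 'j', reset
Bit 6: prefix='1' (no match yet)
Bit 7: prefix='10' (no match yet)
Bit 8: prefix='101' -> emit 'h', reset
Bit 9: prefix='0' -> emit 'n', reset
Bit 10: prefix='0' -> emit 'n', reset
Bit 11: prefix='1' (no match yet)
Bit 12: prefix='11' (no match yet)
Bit 13: prefix='110' -> emit 'j', reset

Answer: 0 3 6 9 10 11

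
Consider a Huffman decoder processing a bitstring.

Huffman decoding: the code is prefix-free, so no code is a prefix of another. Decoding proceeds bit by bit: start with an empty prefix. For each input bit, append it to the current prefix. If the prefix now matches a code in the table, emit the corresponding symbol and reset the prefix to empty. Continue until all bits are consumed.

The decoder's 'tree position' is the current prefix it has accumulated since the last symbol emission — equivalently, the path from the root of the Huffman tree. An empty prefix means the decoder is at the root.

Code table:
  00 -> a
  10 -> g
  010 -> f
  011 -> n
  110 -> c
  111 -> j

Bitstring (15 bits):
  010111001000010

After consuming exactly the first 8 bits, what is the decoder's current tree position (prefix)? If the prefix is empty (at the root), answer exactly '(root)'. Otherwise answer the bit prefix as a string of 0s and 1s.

Bit 0: prefix='0' (no match yet)
Bit 1: prefix='01' (no match yet)
Bit 2: prefix='010' -> emit 'f', reset
Bit 3: prefix='1' (no match yet)
Bit 4: prefix='11' (no match yet)
Bit 5: prefix='111' -> emit 'j', reset
Bit 6: prefix='0' (no match yet)
Bit 7: prefix='00' -> emit 'a', reset

Answer: (root)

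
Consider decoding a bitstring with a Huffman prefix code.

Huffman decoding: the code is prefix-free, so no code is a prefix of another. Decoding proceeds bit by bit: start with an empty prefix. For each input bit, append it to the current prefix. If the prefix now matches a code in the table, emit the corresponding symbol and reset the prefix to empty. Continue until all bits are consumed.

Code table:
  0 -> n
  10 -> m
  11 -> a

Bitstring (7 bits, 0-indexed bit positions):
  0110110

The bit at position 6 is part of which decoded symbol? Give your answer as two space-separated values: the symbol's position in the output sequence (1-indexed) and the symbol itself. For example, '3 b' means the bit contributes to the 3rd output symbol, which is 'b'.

Bit 0: prefix='0' -> emit 'n', reset
Bit 1: prefix='1' (no match yet)
Bit 2: prefix='11' -> emit 'a', reset
Bit 3: prefix='0' -> emit 'n', reset
Bit 4: prefix='1' (no match yet)
Bit 5: prefix='11' -> emit 'a', reset
Bit 6: prefix='0' -> emit 'n', reset

Answer: 5 n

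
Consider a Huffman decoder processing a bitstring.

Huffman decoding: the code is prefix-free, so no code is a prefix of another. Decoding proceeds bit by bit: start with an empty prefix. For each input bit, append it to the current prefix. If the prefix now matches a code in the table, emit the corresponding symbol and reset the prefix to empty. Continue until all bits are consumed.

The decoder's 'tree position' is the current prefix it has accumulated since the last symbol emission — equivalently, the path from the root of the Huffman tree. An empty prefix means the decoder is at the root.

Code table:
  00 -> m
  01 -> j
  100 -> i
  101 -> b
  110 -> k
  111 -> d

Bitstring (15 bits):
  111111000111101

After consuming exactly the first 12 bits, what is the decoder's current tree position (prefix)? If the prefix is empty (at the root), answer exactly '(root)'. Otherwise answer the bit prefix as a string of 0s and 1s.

Bit 0: prefix='1' (no match yet)
Bit 1: prefix='11' (no match yet)
Bit 2: prefix='111' -> emit 'd', reset
Bit 3: prefix='1' (no match yet)
Bit 4: prefix='11' (no match yet)
Bit 5: prefix='111' -> emit 'd', reset
Bit 6: prefix='0' (no match yet)
Bit 7: prefix='00' -> emit 'm', reset
Bit 8: prefix='0' (no match yet)
Bit 9: prefix='01' -> emit 'j', reset
Bit 10: prefix='1' (no match yet)
Bit 11: prefix='11' (no match yet)

Answer: 11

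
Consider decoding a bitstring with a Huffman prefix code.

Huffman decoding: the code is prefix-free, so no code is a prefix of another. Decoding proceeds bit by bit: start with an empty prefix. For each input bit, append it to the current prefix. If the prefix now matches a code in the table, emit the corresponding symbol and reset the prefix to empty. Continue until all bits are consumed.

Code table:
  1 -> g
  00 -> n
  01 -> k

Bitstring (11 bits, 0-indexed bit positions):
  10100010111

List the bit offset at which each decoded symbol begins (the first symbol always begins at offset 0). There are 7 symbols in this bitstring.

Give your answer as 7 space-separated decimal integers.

Bit 0: prefix='1' -> emit 'g', reset
Bit 1: prefix='0' (no match yet)
Bit 2: prefix='01' -> emit 'k', reset
Bit 3: prefix='0' (no match yet)
Bit 4: prefix='00' -> emit 'n', reset
Bit 5: prefix='0' (no match yet)
Bit 6: prefix='01' -> emit 'k', reset
Bit 7: prefix='0' (no match yet)
Bit 8: prefix='01' -> emit 'k', reset
Bit 9: prefix='1' -> emit 'g', reset
Bit 10: prefix='1' -> emit 'g', reset

Answer: 0 1 3 5 7 9 10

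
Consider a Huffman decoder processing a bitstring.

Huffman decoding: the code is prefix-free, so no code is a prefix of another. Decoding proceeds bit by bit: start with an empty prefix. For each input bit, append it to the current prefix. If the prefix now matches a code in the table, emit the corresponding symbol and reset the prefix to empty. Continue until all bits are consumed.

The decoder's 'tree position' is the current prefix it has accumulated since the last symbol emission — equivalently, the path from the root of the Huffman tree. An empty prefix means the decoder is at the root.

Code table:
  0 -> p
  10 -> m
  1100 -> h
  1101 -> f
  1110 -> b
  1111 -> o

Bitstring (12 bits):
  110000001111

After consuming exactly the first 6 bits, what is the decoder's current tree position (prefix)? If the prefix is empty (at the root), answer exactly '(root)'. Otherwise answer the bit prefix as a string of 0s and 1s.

Bit 0: prefix='1' (no match yet)
Bit 1: prefix='11' (no match yet)
Bit 2: prefix='110' (no match yet)
Bit 3: prefix='1100' -> emit 'h', reset
Bit 4: prefix='0' -> emit 'p', reset
Bit 5: prefix='0' -> emit 'p', reset

Answer: (root)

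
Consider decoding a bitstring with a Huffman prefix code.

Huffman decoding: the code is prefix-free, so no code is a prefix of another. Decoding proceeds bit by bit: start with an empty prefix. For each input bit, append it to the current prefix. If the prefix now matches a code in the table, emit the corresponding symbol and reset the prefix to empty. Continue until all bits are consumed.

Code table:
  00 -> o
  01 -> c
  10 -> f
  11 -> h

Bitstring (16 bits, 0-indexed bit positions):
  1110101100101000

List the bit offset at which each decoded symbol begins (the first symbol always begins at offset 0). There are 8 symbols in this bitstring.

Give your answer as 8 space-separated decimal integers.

Bit 0: prefix='1' (no match yet)
Bit 1: prefix='11' -> emit 'h', reset
Bit 2: prefix='1' (no match yet)
Bit 3: prefix='10' -> emit 'f', reset
Bit 4: prefix='1' (no match yet)
Bit 5: prefix='10' -> emit 'f', reset
Bit 6: prefix='1' (no match yet)
Bit 7: prefix='11' -> emit 'h', reset
Bit 8: prefix='0' (no match yet)
Bit 9: prefix='00' -> emit 'o', reset
Bit 10: prefix='1' (no match yet)
Bit 11: prefix='10' -> emit 'f', reset
Bit 12: prefix='1' (no match yet)
Bit 13: prefix='10' -> emit 'f', reset
Bit 14: prefix='0' (no match yet)
Bit 15: prefix='00' -> emit 'o', reset

Answer: 0 2 4 6 8 10 12 14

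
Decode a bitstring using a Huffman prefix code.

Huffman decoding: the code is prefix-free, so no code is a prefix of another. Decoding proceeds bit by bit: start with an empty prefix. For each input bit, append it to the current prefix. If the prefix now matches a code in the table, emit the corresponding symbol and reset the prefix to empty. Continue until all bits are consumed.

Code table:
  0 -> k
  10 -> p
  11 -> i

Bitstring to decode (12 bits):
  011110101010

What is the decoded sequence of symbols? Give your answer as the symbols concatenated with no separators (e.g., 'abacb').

Answer: kiikppp

Derivation:
Bit 0: prefix='0' -> emit 'k', reset
Bit 1: prefix='1' (no match yet)
Bit 2: prefix='11' -> emit 'i', reset
Bit 3: prefix='1' (no match yet)
Bit 4: prefix='11' -> emit 'i', reset
Bit 5: prefix='0' -> emit 'k', reset
Bit 6: prefix='1' (no match yet)
Bit 7: prefix='10' -> emit 'p', reset
Bit 8: prefix='1' (no match yet)
Bit 9: prefix='10' -> emit 'p', reset
Bit 10: prefix='1' (no match yet)
Bit 11: prefix='10' -> emit 'p', reset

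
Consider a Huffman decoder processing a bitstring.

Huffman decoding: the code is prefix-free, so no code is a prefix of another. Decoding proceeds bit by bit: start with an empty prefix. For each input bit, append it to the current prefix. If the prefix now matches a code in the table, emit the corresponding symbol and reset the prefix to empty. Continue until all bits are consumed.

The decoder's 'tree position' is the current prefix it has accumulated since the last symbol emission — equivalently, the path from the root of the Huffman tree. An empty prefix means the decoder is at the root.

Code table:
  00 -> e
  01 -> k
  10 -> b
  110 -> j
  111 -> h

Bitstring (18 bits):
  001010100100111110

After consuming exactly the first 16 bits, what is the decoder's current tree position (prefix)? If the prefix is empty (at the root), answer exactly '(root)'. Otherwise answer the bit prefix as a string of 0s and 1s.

Bit 0: prefix='0' (no match yet)
Bit 1: prefix='00' -> emit 'e', reset
Bit 2: prefix='1' (no match yet)
Bit 3: prefix='10' -> emit 'b', reset
Bit 4: prefix='1' (no match yet)
Bit 5: prefix='10' -> emit 'b', reset
Bit 6: prefix='1' (no match yet)
Bit 7: prefix='10' -> emit 'b', reset
Bit 8: prefix='0' (no match yet)
Bit 9: prefix='01' -> emit 'k', reset
Bit 10: prefix='0' (no match yet)
Bit 11: prefix='00' -> emit 'e', reset
Bit 12: prefix='1' (no match yet)
Bit 13: prefix='11' (no match yet)
Bit 14: prefix='111' -> emit 'h', reset
Bit 15: prefix='1' (no match yet)

Answer: 1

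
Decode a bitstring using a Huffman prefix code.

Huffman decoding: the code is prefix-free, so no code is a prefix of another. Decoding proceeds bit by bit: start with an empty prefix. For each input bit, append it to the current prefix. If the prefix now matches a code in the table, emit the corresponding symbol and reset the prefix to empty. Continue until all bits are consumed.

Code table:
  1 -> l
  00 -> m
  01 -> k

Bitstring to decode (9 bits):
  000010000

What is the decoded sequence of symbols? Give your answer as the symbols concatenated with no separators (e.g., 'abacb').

Answer: mmlmm

Derivation:
Bit 0: prefix='0' (no match yet)
Bit 1: prefix='00' -> emit 'm', reset
Bit 2: prefix='0' (no match yet)
Bit 3: prefix='00' -> emit 'm', reset
Bit 4: prefix='1' -> emit 'l', reset
Bit 5: prefix='0' (no match yet)
Bit 6: prefix='00' -> emit 'm', reset
Bit 7: prefix='0' (no match yet)
Bit 8: prefix='00' -> emit 'm', reset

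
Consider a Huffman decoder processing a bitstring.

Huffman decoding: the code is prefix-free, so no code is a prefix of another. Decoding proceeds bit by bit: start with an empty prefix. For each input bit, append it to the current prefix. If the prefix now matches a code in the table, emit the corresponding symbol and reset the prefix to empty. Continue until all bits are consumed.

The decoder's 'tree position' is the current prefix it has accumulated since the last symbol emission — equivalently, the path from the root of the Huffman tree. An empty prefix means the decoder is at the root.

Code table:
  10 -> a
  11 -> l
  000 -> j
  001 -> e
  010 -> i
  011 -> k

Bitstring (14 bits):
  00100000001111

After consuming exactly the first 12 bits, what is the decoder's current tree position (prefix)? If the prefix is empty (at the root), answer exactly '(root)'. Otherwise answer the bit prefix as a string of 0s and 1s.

Answer: (root)

Derivation:
Bit 0: prefix='0' (no match yet)
Bit 1: prefix='00' (no match yet)
Bit 2: prefix='001' -> emit 'e', reset
Bit 3: prefix='0' (no match yet)
Bit 4: prefix='00' (no match yet)
Bit 5: prefix='000' -> emit 'j', reset
Bit 6: prefix='0' (no match yet)
Bit 7: prefix='00' (no match yet)
Bit 8: prefix='000' -> emit 'j', reset
Bit 9: prefix='0' (no match yet)
Bit 10: prefix='01' (no match yet)
Bit 11: prefix='011' -> emit 'k', reset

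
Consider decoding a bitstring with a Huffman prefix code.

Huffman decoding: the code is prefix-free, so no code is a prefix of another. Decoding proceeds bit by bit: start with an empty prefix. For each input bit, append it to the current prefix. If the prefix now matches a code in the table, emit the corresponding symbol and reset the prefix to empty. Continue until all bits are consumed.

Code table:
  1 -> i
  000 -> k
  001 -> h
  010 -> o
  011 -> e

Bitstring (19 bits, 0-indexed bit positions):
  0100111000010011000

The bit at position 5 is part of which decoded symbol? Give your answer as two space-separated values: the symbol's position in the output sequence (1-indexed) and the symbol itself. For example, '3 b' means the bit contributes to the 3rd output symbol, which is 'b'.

Answer: 2 e

Derivation:
Bit 0: prefix='0' (no match yet)
Bit 1: prefix='01' (no match yet)
Bit 2: prefix='010' -> emit 'o', reset
Bit 3: prefix='0' (no match yet)
Bit 4: prefix='01' (no match yet)
Bit 5: prefix='011' -> emit 'e', reset
Bit 6: prefix='1' -> emit 'i', reset
Bit 7: prefix='0' (no match yet)
Bit 8: prefix='00' (no match yet)
Bit 9: prefix='000' -> emit 'k', reset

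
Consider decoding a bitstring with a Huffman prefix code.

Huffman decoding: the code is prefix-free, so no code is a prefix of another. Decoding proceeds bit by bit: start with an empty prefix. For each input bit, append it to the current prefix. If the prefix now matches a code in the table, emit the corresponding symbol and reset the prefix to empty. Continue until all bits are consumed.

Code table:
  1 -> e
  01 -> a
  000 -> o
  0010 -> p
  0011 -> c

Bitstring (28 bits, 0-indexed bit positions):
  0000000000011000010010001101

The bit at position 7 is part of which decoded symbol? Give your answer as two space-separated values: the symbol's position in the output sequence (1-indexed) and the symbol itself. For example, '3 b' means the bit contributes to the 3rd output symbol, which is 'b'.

Answer: 3 o

Derivation:
Bit 0: prefix='0' (no match yet)
Bit 1: prefix='00' (no match yet)
Bit 2: prefix='000' -> emit 'o', reset
Bit 3: prefix='0' (no match yet)
Bit 4: prefix='00' (no match yet)
Bit 5: prefix='000' -> emit 'o', reset
Bit 6: prefix='0' (no match yet)
Bit 7: prefix='00' (no match yet)
Bit 8: prefix='000' -> emit 'o', reset
Bit 9: prefix='0' (no match yet)
Bit 10: prefix='00' (no match yet)
Bit 11: prefix='001' (no match yet)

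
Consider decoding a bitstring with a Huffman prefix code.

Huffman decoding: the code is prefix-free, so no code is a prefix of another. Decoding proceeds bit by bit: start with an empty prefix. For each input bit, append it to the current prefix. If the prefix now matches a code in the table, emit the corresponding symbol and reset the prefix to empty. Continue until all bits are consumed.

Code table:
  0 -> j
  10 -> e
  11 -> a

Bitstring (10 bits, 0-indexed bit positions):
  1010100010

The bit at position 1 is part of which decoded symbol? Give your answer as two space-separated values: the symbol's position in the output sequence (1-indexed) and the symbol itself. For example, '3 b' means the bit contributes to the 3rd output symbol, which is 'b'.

Answer: 1 e

Derivation:
Bit 0: prefix='1' (no match yet)
Bit 1: prefix='10' -> emit 'e', reset
Bit 2: prefix='1' (no match yet)
Bit 3: prefix='10' -> emit 'e', reset
Bit 4: prefix='1' (no match yet)
Bit 5: prefix='10' -> emit 'e', reset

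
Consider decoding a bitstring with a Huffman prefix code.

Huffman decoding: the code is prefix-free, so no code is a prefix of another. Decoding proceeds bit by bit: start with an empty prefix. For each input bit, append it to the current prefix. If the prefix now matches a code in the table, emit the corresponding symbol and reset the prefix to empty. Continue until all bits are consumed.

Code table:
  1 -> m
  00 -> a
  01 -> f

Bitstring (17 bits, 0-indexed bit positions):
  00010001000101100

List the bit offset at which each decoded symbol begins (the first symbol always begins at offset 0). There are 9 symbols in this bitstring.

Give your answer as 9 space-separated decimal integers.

Bit 0: prefix='0' (no match yet)
Bit 1: prefix='00' -> emit 'a', reset
Bit 2: prefix='0' (no match yet)
Bit 3: prefix='01' -> emit 'f', reset
Bit 4: prefix='0' (no match yet)
Bit 5: prefix='00' -> emit 'a', reset
Bit 6: prefix='0' (no match yet)
Bit 7: prefix='01' -> emit 'f', reset
Bit 8: prefix='0' (no match yet)
Bit 9: prefix='00' -> emit 'a', reset
Bit 10: prefix='0' (no match yet)
Bit 11: prefix='01' -> emit 'f', reset
Bit 12: prefix='0' (no match yet)
Bit 13: prefix='01' -> emit 'f', reset
Bit 14: prefix='1' -> emit 'm', reset
Bit 15: prefix='0' (no match yet)
Bit 16: prefix='00' -> emit 'a', reset

Answer: 0 2 4 6 8 10 12 14 15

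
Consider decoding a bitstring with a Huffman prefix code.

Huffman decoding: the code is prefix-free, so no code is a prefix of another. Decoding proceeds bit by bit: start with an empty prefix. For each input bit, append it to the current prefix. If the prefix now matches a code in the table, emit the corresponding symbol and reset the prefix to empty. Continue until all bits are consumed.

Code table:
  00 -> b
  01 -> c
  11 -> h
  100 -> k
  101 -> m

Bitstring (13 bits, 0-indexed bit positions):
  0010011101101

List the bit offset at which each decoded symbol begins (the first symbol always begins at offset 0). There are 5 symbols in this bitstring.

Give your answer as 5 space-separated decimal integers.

Bit 0: prefix='0' (no match yet)
Bit 1: prefix='00' -> emit 'b', reset
Bit 2: prefix='1' (no match yet)
Bit 3: prefix='10' (no match yet)
Bit 4: prefix='100' -> emit 'k', reset
Bit 5: prefix='1' (no match yet)
Bit 6: prefix='11' -> emit 'h', reset
Bit 7: prefix='1' (no match yet)
Bit 8: prefix='10' (no match yet)
Bit 9: prefix='101' -> emit 'm', reset
Bit 10: prefix='1' (no match yet)
Bit 11: prefix='10' (no match yet)
Bit 12: prefix='101' -> emit 'm', reset

Answer: 0 2 5 7 10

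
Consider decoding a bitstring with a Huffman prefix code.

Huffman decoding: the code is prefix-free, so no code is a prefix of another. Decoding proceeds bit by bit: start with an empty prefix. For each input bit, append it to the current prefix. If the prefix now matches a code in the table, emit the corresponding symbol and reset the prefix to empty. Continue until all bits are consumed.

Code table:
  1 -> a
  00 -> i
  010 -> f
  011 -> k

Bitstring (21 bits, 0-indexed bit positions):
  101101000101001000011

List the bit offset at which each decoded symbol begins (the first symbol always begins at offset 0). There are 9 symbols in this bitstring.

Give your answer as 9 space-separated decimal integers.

Answer: 0 1 4 7 9 10 13 16 18

Derivation:
Bit 0: prefix='1' -> emit 'a', reset
Bit 1: prefix='0' (no match yet)
Bit 2: prefix='01' (no match yet)
Bit 3: prefix='011' -> emit 'k', reset
Bit 4: prefix='0' (no match yet)
Bit 5: prefix='01' (no match yet)
Bit 6: prefix='010' -> emit 'f', reset
Bit 7: prefix='0' (no match yet)
Bit 8: prefix='00' -> emit 'i', reset
Bit 9: prefix='1' -> emit 'a', reset
Bit 10: prefix='0' (no match yet)
Bit 11: prefix='01' (no match yet)
Bit 12: prefix='010' -> emit 'f', reset
Bit 13: prefix='0' (no match yet)
Bit 14: prefix='01' (no match yet)
Bit 15: prefix='010' -> emit 'f', reset
Bit 16: prefix='0' (no match yet)
Bit 17: prefix='00' -> emit 'i', reset
Bit 18: prefix='0' (no match yet)
Bit 19: prefix='01' (no match yet)
Bit 20: prefix='011' -> emit 'k', reset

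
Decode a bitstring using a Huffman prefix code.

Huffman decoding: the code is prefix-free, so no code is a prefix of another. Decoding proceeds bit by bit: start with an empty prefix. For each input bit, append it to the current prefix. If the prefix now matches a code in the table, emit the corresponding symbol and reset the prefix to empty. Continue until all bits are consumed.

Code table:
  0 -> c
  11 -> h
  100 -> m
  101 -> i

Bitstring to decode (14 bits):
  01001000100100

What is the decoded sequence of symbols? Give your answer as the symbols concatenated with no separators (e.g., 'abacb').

Bit 0: prefix='0' -> emit 'c', reset
Bit 1: prefix='1' (no match yet)
Bit 2: prefix='10' (no match yet)
Bit 3: prefix='100' -> emit 'm', reset
Bit 4: prefix='1' (no match yet)
Bit 5: prefix='10' (no match yet)
Bit 6: prefix='100' -> emit 'm', reset
Bit 7: prefix='0' -> emit 'c', reset
Bit 8: prefix='1' (no match yet)
Bit 9: prefix='10' (no match yet)
Bit 10: prefix='100' -> emit 'm', reset
Bit 11: prefix='1' (no match yet)
Bit 12: prefix='10' (no match yet)
Bit 13: prefix='100' -> emit 'm', reset

Answer: cmmcmm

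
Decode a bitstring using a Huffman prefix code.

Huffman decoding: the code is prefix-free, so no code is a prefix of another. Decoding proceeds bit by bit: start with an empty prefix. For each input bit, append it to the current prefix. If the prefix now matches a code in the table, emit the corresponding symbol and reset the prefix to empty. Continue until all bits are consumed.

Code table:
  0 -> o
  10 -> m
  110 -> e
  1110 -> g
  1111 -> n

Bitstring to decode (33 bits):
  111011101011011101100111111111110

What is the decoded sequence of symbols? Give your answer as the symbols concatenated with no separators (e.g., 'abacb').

Bit 0: prefix='1' (no match yet)
Bit 1: prefix='11' (no match yet)
Bit 2: prefix='111' (no match yet)
Bit 3: prefix='1110' -> emit 'g', reset
Bit 4: prefix='1' (no match yet)
Bit 5: prefix='11' (no match yet)
Bit 6: prefix='111' (no match yet)
Bit 7: prefix='1110' -> emit 'g', reset
Bit 8: prefix='1' (no match yet)
Bit 9: prefix='10' -> emit 'm', reset
Bit 10: prefix='1' (no match yet)
Bit 11: prefix='11' (no match yet)
Bit 12: prefix='110' -> emit 'e', reset
Bit 13: prefix='1' (no match yet)
Bit 14: prefix='11' (no match yet)
Bit 15: prefix='111' (no match yet)
Bit 16: prefix='1110' -> emit 'g', reset
Bit 17: prefix='1' (no match yet)
Bit 18: prefix='11' (no match yet)
Bit 19: prefix='110' -> emit 'e', reset
Bit 20: prefix='0' -> emit 'o', reset
Bit 21: prefix='1' (no match yet)
Bit 22: prefix='11' (no match yet)
Bit 23: prefix='111' (no match yet)
Bit 24: prefix='1111' -> emit 'n', reset
Bit 25: prefix='1' (no match yet)
Bit 26: prefix='11' (no match yet)
Bit 27: prefix='111' (no match yet)
Bit 28: prefix='1111' -> emit 'n', reset
Bit 29: prefix='1' (no match yet)
Bit 30: prefix='11' (no match yet)
Bit 31: prefix='111' (no match yet)
Bit 32: prefix='1110' -> emit 'g', reset

Answer: ggmegeonng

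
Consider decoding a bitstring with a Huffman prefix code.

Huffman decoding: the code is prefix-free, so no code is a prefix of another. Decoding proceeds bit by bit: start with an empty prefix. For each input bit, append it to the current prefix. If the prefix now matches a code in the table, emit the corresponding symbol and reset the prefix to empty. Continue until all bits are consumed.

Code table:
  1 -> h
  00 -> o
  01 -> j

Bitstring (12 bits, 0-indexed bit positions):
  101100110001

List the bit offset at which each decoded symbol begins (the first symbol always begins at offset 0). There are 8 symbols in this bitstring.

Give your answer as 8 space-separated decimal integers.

Bit 0: prefix='1' -> emit 'h', reset
Bit 1: prefix='0' (no match yet)
Bit 2: prefix='01' -> emit 'j', reset
Bit 3: prefix='1' -> emit 'h', reset
Bit 4: prefix='0' (no match yet)
Bit 5: prefix='00' -> emit 'o', reset
Bit 6: prefix='1' -> emit 'h', reset
Bit 7: prefix='1' -> emit 'h', reset
Bit 8: prefix='0' (no match yet)
Bit 9: prefix='00' -> emit 'o', reset
Bit 10: prefix='0' (no match yet)
Bit 11: prefix='01' -> emit 'j', reset

Answer: 0 1 3 4 6 7 8 10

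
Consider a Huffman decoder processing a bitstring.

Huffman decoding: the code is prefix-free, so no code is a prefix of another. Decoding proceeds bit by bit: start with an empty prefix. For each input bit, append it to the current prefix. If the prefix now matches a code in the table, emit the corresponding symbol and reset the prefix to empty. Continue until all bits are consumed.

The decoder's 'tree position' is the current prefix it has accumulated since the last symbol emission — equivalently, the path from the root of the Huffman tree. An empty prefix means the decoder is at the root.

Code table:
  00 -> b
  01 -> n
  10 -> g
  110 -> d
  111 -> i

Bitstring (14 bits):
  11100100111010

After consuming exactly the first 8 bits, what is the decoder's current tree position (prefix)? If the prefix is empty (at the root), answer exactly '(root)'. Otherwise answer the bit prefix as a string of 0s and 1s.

Bit 0: prefix='1' (no match yet)
Bit 1: prefix='11' (no match yet)
Bit 2: prefix='111' -> emit 'i', reset
Bit 3: prefix='0' (no match yet)
Bit 4: prefix='00' -> emit 'b', reset
Bit 5: prefix='1' (no match yet)
Bit 6: prefix='10' -> emit 'g', reset
Bit 7: prefix='0' (no match yet)

Answer: 0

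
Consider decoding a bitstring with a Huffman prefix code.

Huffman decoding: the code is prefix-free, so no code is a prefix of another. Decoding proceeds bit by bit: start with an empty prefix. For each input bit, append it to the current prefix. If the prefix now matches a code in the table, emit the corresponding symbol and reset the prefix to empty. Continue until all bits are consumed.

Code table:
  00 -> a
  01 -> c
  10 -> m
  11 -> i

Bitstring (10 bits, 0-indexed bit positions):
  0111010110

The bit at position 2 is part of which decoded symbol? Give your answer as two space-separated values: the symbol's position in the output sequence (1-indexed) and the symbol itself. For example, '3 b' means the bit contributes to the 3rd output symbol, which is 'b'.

Bit 0: prefix='0' (no match yet)
Bit 1: prefix='01' -> emit 'c', reset
Bit 2: prefix='1' (no match yet)
Bit 3: prefix='11' -> emit 'i', reset
Bit 4: prefix='0' (no match yet)
Bit 5: prefix='01' -> emit 'c', reset
Bit 6: prefix='0' (no match yet)

Answer: 2 i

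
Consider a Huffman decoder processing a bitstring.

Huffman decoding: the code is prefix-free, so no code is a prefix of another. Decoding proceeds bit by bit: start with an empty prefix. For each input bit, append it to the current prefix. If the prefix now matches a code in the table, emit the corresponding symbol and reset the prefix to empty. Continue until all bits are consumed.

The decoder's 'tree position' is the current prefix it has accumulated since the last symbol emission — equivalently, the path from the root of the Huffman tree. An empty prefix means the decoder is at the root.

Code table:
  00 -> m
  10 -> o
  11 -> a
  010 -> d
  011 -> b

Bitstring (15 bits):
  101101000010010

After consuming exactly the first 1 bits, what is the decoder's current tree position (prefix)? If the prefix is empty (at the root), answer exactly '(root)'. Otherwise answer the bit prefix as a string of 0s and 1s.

Answer: 1

Derivation:
Bit 0: prefix='1' (no match yet)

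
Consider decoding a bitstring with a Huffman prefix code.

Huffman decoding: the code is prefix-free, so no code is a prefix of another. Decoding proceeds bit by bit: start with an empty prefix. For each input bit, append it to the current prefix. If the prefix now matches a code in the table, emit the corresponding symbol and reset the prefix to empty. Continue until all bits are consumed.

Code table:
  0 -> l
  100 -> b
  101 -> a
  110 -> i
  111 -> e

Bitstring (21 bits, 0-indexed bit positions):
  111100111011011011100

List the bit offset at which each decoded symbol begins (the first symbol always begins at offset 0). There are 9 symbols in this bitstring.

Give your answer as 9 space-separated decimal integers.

Bit 0: prefix='1' (no match yet)
Bit 1: prefix='11' (no match yet)
Bit 2: prefix='111' -> emit 'e', reset
Bit 3: prefix='1' (no match yet)
Bit 4: prefix='10' (no match yet)
Bit 5: prefix='100' -> emit 'b', reset
Bit 6: prefix='1' (no match yet)
Bit 7: prefix='11' (no match yet)
Bit 8: prefix='111' -> emit 'e', reset
Bit 9: prefix='0' -> emit 'l', reset
Bit 10: prefix='1' (no match yet)
Bit 11: prefix='11' (no match yet)
Bit 12: prefix='110' -> emit 'i', reset
Bit 13: prefix='1' (no match yet)
Bit 14: prefix='11' (no match yet)
Bit 15: prefix='110' -> emit 'i', reset
Bit 16: prefix='1' (no match yet)
Bit 17: prefix='11' (no match yet)
Bit 18: prefix='111' -> emit 'e', reset
Bit 19: prefix='0' -> emit 'l', reset
Bit 20: prefix='0' -> emit 'l', reset

Answer: 0 3 6 9 10 13 16 19 20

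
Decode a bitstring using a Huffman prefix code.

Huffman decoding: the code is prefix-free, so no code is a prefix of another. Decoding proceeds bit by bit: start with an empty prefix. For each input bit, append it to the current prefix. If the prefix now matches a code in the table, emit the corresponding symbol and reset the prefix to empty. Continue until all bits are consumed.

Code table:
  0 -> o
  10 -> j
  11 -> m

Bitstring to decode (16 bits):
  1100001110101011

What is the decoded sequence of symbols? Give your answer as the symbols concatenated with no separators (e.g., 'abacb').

Bit 0: prefix='1' (no match yet)
Bit 1: prefix='11' -> emit 'm', reset
Bit 2: prefix='0' -> emit 'o', reset
Bit 3: prefix='0' -> emit 'o', reset
Bit 4: prefix='0' -> emit 'o', reset
Bit 5: prefix='0' -> emit 'o', reset
Bit 6: prefix='1' (no match yet)
Bit 7: prefix='11' -> emit 'm', reset
Bit 8: prefix='1' (no match yet)
Bit 9: prefix='10' -> emit 'j', reset
Bit 10: prefix='1' (no match yet)
Bit 11: prefix='10' -> emit 'j', reset
Bit 12: prefix='1' (no match yet)
Bit 13: prefix='10' -> emit 'j', reset
Bit 14: prefix='1' (no match yet)
Bit 15: prefix='11' -> emit 'm', reset

Answer: moooomjjjm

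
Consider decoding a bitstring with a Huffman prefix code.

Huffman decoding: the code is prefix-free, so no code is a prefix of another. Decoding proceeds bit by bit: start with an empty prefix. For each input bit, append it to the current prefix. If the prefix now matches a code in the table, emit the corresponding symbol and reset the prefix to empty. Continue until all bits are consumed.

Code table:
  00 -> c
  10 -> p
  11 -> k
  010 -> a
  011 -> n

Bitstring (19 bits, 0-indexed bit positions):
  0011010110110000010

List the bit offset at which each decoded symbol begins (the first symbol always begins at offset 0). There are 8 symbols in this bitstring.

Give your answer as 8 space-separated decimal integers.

Bit 0: prefix='0' (no match yet)
Bit 1: prefix='00' -> emit 'c', reset
Bit 2: prefix='1' (no match yet)
Bit 3: prefix='11' -> emit 'k', reset
Bit 4: prefix='0' (no match yet)
Bit 5: prefix='01' (no match yet)
Bit 6: prefix='010' -> emit 'a', reset
Bit 7: prefix='1' (no match yet)
Bit 8: prefix='11' -> emit 'k', reset
Bit 9: prefix='0' (no match yet)
Bit 10: prefix='01' (no match yet)
Bit 11: prefix='011' -> emit 'n', reset
Bit 12: prefix='0' (no match yet)
Bit 13: prefix='00' -> emit 'c', reset
Bit 14: prefix='0' (no match yet)
Bit 15: prefix='00' -> emit 'c', reset
Bit 16: prefix='0' (no match yet)
Bit 17: prefix='01' (no match yet)
Bit 18: prefix='010' -> emit 'a', reset

Answer: 0 2 4 7 9 12 14 16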